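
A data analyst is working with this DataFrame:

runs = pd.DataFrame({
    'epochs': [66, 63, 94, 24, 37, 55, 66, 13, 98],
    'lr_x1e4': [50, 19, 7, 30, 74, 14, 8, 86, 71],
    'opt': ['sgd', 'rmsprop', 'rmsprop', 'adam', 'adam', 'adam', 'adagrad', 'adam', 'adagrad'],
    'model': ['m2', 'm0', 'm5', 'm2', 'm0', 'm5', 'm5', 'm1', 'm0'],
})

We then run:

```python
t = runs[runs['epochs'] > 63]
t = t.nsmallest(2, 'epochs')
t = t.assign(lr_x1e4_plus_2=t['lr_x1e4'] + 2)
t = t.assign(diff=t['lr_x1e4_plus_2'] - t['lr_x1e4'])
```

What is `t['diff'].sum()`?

filter rows where epochs > 63:
   epochs  lr_x1e4      opt model
0      66       50      sgd    m2
2      94        7  rmsprop    m5
6      66        8  adagrad    m5
8      98       71  adagrad    m0
take 2 rows with smallest epochs:
   epochs  lr_x1e4      opt model
0      66       50      sgd    m2
6      66        8  adagrad    m5
add column lr_x1e4_plus_2 = t['lr_x1e4'] + 2:
   epochs  lr_x1e4      opt model  lr_x1e4_plus_2
0      66       50      sgd    m2              52
6      66        8  adagrad    m5              10
add column diff = t['lr_x1e4_plus_2'] - t['lr_x1e4']:
   epochs  lr_x1e4      opt model  lr_x1e4_plus_2  diff
0      66       50      sgd    m2              52     2
6      66        8  adagrad    m5              10     2
Finally, sum of column 'diff' = 4.

4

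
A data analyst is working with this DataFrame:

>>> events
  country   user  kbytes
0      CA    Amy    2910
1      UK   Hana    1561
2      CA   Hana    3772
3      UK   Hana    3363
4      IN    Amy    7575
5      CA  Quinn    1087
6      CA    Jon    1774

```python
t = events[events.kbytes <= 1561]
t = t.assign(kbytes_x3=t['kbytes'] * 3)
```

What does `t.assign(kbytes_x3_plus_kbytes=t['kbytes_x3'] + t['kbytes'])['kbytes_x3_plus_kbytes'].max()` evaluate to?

filter rows where kbytes <= 1561:
  country   user  kbytes
1      UK   Hana    1561
5      CA  Quinn    1087
add column kbytes_x3 = t['kbytes'] * 3:
  country   user  kbytes  kbytes_x3
1      UK   Hana    1561       4683
5      CA  Quinn    1087       3261
add column kbytes_x3_plus_kbytes = t['kbytes_x3'] + t['kbytes']:
  country   user  kbytes  kbytes_x3  kbytes_x3_plus_kbytes
1      UK   Hana    1561       4683                   6244
5      CA  Quinn    1087       3261                   4348
Finally, max of column 'kbytes_x3_plus_kbytes' = 6244.

6244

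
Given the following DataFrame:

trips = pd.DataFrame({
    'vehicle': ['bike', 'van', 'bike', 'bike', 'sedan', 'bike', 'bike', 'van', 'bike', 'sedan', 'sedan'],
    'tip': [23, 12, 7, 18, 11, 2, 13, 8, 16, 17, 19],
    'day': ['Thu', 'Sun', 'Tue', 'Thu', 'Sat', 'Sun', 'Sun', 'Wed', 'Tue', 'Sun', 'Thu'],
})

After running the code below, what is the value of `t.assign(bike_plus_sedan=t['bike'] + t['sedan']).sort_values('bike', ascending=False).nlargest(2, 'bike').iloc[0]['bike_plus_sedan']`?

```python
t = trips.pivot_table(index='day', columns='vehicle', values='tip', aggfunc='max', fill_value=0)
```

pivot: rows=day, cols=vehicle, max(tip):
vehicle  bike  sedan  van
day                      
Sat         0     11    0
Sun        13     17   12
Thu        23     19    0
Tue        16      0    0
Wed         0      0    8
add column bike_plus_sedan = t['bike'] + t['sedan']:
vehicle  bike  sedan  van  bike_plus_sedan
day                                       
Sat         0     11    0               11
Sun        13     17   12               30
Thu        23     19    0               42
Tue        16      0    0               16
Wed         0      0    8                0
sort by bike descending:
vehicle  bike  sedan  van  bike_plus_sedan
day                                       
Thu        23     19    0               42
Tue        16      0    0               16
Sun        13     17   12               30
Sat         0     11    0               11
Wed         0      0    8                0
take 2 rows with largest bike:
vehicle  bike  sedan  van  bike_plus_sedan
day                                       
Thu        23     19    0               42
Tue        16      0    0               16
Hence 42.

42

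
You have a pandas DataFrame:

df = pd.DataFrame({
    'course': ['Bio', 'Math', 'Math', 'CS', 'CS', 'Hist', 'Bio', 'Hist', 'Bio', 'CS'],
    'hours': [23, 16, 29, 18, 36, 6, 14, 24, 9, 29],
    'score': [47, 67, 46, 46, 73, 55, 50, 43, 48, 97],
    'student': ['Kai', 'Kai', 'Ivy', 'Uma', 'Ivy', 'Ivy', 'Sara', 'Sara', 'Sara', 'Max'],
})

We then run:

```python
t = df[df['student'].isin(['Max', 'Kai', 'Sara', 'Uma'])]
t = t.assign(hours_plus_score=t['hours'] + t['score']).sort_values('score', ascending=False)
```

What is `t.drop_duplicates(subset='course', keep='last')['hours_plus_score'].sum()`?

284

filter rows where student in ['Max', 'Kai', 'Sara', 'Uma']:
  course  hours  score student
0    Bio     23     47     Kai
1   Math     16     67     Kai
3     CS     18     46     Uma
6    Bio     14     50    Sara
7   Hist     24     43    Sara
8    Bio      9     48    Sara
9     CS     29     97     Max
add column hours_plus_score = t['hours'] + t['score']:
  course  hours  score student  hours_plus_score
0    Bio     23     47     Kai                70
1   Math     16     67     Kai                83
3     CS     18     46     Uma                64
6    Bio     14     50    Sara                64
7   Hist     24     43    Sara                67
8    Bio      9     48    Sara                57
9     CS     29     97     Max               126
sort by score descending:
  course  hours  score student  hours_plus_score
9     CS     29     97     Max               126
1   Math     16     67     Kai                83
6    Bio     14     50    Sara                64
8    Bio      9     48    Sara                57
0    Bio     23     47     Kai                70
3     CS     18     46     Uma                64
7   Hist     24     43    Sara                67
drop duplicate course (keep=last):
  course  hours  score student  hours_plus_score
1   Math     16     67     Kai                83
0    Bio     23     47     Kai                70
3     CS     18     46     Uma                64
7   Hist     24     43    Sara                67
Reading off the sum of column 'hours_plus_score', we get 284.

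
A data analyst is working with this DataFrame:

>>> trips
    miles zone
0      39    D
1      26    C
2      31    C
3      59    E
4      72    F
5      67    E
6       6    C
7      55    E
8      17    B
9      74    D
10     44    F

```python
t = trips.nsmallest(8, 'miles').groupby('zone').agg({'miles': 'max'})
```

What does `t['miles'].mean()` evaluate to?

38.0

take 8 rows with smallest miles:
    miles zone
6       6    C
8      17    B
1      26    C
2      31    C
0      39    D
10     44    F
7      55    E
3      59    E
group by zone, max of miles:
      miles
zone       
B        17
C        31
D        39
E        59
F        44
The mean of column 'miles' is 38.0.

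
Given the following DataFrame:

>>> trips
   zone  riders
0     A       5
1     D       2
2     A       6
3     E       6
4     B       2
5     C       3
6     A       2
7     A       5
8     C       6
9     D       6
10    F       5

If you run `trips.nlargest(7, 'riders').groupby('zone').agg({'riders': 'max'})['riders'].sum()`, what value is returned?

29

take 7 rows with largest riders:
   zone  riders
2     A       6
3     E       6
8     C       6
9     D       6
0     A       5
7     A       5
10    F       5
group by zone, max of riders:
      riders
zone        
A          6
C          6
D          6
E          6
F          5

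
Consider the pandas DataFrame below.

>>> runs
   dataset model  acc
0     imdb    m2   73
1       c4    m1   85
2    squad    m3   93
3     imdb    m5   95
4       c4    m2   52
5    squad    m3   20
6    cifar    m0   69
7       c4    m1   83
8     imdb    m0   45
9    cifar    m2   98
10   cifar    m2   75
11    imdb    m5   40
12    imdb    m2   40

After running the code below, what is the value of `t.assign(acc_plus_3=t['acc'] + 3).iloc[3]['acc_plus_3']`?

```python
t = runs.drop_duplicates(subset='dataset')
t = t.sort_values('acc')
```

96

drop duplicate dataset (keep=first):
  dataset model  acc
0    imdb    m2   73
1      c4    m1   85
2   squad    m3   93
6   cifar    m0   69
sort by acc:
  dataset model  acc
6   cifar    m0   69
0    imdb    m2   73
1      c4    m1   85
2   squad    m3   93
add column acc_plus_3 = t['acc'] + 3:
  dataset model  acc  acc_plus_3
6   cifar    m0   69          72
0    imdb    m2   73          76
1      c4    m1   85          88
2   squad    m3   93          96
Then the value at position 3, column 'acc_plus_3': 96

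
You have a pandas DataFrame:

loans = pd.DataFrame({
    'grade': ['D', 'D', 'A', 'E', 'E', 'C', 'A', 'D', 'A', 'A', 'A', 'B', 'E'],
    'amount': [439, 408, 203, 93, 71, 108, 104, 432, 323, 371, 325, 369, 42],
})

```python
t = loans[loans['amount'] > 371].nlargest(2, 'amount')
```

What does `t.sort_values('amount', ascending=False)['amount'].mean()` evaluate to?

435.5

filter rows where amount > 371:
  grade  amount
0     D     439
1     D     408
7     D     432
take 2 rows with largest amount:
  grade  amount
0     D     439
7     D     432
sort by amount descending:
  grade  amount
0     D     439
7     D     432
mean of column 'amount' → 435.5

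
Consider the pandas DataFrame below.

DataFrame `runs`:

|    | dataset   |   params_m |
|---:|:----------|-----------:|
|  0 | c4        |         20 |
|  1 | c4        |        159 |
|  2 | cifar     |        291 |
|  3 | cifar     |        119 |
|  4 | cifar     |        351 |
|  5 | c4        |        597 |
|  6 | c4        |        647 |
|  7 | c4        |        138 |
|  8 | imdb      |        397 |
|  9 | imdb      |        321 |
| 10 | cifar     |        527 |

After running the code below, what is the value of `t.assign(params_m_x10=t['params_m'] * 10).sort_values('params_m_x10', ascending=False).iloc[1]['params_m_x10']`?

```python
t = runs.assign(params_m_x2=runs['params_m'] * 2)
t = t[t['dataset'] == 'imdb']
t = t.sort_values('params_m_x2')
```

3210

add column params_m_x2 = runs['params_m'] * 2:
   dataset  params_m  params_m_x2
0       c4        20           40
1       c4       159          318
2    cifar       291          582
3    cifar       119          238
4    cifar       351          702
5       c4       597         1194
6       c4       647         1294
7       c4       138          276
8     imdb       397          794
9     imdb       321          642
10   cifar       527         1054
filter rows where dataset == 'imdb':
  dataset  params_m  params_m_x2
8    imdb       397          794
9    imdb       321          642
sort by params_m_x2:
  dataset  params_m  params_m_x2
9    imdb       321          642
8    imdb       397          794
add column params_m_x10 = t['params_m'] * 10:
  dataset  params_m  params_m_x2  params_m_x10
9    imdb       321          642          3210
8    imdb       397          794          3970
sort by params_m_x10 descending:
  dataset  params_m  params_m_x2  params_m_x10
8    imdb       397          794          3970
9    imdb       321          642          3210
Then the value at position 1, column 'params_m_x10': 3210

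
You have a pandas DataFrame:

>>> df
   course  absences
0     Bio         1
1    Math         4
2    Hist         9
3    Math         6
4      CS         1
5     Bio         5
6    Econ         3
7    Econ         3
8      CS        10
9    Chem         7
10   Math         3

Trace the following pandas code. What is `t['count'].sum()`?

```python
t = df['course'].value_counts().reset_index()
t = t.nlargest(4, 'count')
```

value_counts of course:
course
Math    3
Bio     2
CS      2
Econ    2
Hist    1
Chem    1
Name: count, dtype: int64
reset_index():
  course  count
0   Math      3
1    Bio      2
2     CS      2
3   Econ      2
4   Hist      1
5   Chem      1
take 4 rows with largest count:
  course  count
0   Math      3
1    Bio      2
2     CS      2
3   Econ      2
Then the sum of column 'count': 9

9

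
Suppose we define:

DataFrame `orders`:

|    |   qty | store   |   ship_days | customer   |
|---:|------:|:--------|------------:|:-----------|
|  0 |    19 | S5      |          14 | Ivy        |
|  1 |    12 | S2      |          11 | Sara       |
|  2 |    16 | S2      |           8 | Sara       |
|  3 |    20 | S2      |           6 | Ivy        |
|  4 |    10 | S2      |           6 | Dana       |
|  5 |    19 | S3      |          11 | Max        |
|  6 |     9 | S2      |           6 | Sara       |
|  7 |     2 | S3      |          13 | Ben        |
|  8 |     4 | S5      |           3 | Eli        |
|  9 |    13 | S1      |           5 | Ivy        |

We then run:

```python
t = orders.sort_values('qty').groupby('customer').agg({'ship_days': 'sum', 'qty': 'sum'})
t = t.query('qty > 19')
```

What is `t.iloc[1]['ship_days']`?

sort by qty:
   qty store  ship_days customer
7    2    S3         13      Ben
8    4    S5          3      Eli
6    9    S2          6     Sara
4   10    S2          6     Dana
1   12    S2         11     Sara
9   13    S1          5      Ivy
2   16    S2          8     Sara
0   19    S5         14      Ivy
5   19    S3         11      Max
3   20    S2          6      Ivy
group by customer: sum(ship_days), sum(qty):
          ship_days  qty
customer                
Ben              13    2
Dana              6   10
Eli               3    4
Ivy              25   52
Max              11   19
Sara             25   37
filter rows where qty > 19:
          ship_days  qty
customer                
Ivy              25   52
Sara             25   37

25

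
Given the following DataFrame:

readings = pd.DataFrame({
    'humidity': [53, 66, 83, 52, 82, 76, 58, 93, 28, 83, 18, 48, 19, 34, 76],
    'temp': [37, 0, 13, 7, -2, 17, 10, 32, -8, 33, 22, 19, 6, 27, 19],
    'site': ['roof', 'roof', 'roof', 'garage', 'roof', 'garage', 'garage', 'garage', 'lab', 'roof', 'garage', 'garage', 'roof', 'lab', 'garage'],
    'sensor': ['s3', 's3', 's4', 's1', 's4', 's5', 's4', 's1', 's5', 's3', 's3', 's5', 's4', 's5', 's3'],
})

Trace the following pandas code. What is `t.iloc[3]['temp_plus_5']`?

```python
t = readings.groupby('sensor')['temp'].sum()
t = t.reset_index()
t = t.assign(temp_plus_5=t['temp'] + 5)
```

60

group by sensor, sum of temp:
sensor
s1     39
s3    111
s4     27
s5     55
Name: temp, dtype: int64
reset_index():
  sensor  temp
0     s1    39
1     s3   111
2     s4    27
3     s5    55
add column temp_plus_5 = t['temp'] + 5:
  sensor  temp  temp_plus_5
0     s1    39           44
1     s3   111          116
2     s4    27           32
3     s5    55           60
Finally, value at position 3, column 'temp_plus_5' = 60.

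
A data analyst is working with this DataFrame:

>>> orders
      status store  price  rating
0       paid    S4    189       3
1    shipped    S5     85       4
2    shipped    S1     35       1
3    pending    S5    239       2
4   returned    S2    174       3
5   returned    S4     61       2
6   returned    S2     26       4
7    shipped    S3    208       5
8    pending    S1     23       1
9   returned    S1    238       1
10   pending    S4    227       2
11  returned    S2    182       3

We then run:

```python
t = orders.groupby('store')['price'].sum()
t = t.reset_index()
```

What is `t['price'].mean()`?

337.4

group by store, sum of price:
store
S1    296
S2    382
S3    208
S4    477
S5    324
Name: price, dtype: int64
reset_index():
  store  price
0    S1    296
1    S2    382
2    S3    208
3    S4    477
4    S5    324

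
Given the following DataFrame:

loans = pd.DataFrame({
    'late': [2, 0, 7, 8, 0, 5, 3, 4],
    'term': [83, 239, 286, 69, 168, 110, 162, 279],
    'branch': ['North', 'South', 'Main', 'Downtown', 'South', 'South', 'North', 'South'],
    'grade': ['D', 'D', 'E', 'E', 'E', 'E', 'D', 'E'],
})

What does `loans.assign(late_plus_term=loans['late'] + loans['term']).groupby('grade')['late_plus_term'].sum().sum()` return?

1425

add column late_plus_term = loans['late'] + loans['term']:
   late  term    branch grade  late_plus_term
0     2    83     North     D              85
1     0   239     South     D             239
2     7   286      Main     E             293
3     8    69  Downtown     E              77
4     0   168     South     E             168
5     5   110     South     E             115
6     3   162     North     D             165
7     4   279     South     E             283
group by grade, sum of late_plus_term:
grade
D    489
E    936
Name: late_plus_term, dtype: int64
Taking the sum of the resulting series gives 1425.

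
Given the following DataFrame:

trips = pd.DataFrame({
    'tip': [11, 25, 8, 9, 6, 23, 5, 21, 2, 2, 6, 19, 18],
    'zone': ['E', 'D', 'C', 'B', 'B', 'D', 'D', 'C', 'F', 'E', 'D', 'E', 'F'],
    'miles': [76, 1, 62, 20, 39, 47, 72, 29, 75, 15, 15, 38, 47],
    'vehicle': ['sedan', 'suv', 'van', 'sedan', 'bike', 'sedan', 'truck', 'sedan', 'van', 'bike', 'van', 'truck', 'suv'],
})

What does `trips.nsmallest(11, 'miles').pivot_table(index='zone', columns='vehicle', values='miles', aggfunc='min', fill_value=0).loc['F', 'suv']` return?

47

take 11 rows with smallest miles:
    tip zone  miles vehicle
1    25    D      1     suv
9     2    E     15    bike
10    6    D     15     van
3     9    B     20   sedan
7    21    C     29   sedan
11   19    E     38   truck
4     6    B     39    bike
5    23    D     47   sedan
12   18    F     47     suv
2     8    C     62     van
6     5    D     72   truck
pivot: rows=zone, cols=vehicle, min(miles):
vehicle  bike  sedan  suv  truck  van
zone                                 
B          39     20    0      0    0
C           0     29    0      0   62
D           0     47    1     72   15
E          15      0    0     38    0
F           0      0   47      0    0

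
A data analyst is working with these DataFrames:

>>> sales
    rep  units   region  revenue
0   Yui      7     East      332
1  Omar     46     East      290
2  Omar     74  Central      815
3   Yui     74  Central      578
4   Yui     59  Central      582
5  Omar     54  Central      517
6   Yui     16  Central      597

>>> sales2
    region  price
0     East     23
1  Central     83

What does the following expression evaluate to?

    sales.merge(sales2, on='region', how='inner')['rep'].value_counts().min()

merge on 'region' (how='inner') → 7 rows:
    rep  units   region  revenue  price
0   Yui      7     East      332     23
1  Omar     46     East      290     23
2  Omar     74  Central      815     83
3   Yui     74  Central      578     83
4   Yui     59  Central      582     83
5  Omar     54  Central      517     83
6   Yui     16  Central      597     83
value_counts of rep:
rep
Yui     4
Omar    3
Name: count, dtype: int64

3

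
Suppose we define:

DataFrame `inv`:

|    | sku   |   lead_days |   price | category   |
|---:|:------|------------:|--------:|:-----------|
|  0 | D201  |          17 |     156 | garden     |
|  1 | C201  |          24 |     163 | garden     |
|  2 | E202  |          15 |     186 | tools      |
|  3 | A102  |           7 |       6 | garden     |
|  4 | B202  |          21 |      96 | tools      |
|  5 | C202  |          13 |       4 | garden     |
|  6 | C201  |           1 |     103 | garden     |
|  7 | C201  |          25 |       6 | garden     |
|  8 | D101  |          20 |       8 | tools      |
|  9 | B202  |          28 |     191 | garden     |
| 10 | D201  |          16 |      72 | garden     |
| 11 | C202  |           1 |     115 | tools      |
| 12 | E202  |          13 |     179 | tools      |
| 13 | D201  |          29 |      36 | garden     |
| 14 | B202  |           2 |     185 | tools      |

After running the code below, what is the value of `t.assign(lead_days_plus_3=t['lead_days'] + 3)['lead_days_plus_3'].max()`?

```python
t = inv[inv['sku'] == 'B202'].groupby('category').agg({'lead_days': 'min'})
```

31

filter rows where sku == 'B202':
     sku  lead_days  price category
4   B202         21     96    tools
9   B202         28    191   garden
14  B202          2    185    tools
group by category, min of lead_days:
          lead_days
category           
garden           28
tools             2
add column lead_days_plus_3 = t['lead_days'] + 3:
          lead_days  lead_days_plus_3
category                             
garden           28                31
tools             2                 5
Finally, max of column 'lead_days_plus_3' = 31.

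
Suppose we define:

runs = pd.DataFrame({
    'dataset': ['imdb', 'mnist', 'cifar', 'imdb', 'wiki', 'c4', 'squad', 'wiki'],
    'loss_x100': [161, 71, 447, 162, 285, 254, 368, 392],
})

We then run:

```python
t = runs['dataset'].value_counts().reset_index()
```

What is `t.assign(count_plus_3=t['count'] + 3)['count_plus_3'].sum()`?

value_counts of dataset:
dataset
imdb     2
wiki     2
mnist    1
cifar    1
c4       1
squad    1
Name: count, dtype: int64
reset_index():
  dataset  count
0    imdb      2
1    wiki      2
2   mnist      1
3   cifar      1
4      c4      1
5   squad      1
add column count_plus_3 = t['count'] + 3:
  dataset  count  count_plus_3
0    imdb      2             5
1    wiki      2             5
2   mnist      1             4
3   cifar      1             4
4      c4      1             4
5   squad      1             4

26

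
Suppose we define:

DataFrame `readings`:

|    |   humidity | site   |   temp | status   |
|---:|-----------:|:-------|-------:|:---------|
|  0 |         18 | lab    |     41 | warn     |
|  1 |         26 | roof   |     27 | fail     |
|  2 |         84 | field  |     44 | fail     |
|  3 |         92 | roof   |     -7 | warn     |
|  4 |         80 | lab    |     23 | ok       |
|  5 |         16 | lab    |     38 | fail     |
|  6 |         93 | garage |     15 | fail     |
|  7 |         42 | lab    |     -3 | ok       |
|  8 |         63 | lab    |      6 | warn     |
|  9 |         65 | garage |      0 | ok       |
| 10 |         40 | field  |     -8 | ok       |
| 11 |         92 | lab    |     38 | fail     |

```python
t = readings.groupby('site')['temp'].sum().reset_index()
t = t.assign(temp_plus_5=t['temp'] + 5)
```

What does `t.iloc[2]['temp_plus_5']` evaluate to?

148

group by site, sum of temp:
site
field      36
garage     15
lab       143
roof       20
Name: temp, dtype: int64
reset_index():
     site  temp
0   field    36
1  garage    15
2     lab   143
3    roof    20
add column temp_plus_5 = t['temp'] + 5:
     site  temp  temp_plus_5
0   field    36           41
1  garage    15           20
2     lab   143          148
3    roof    20           25
Then the value at position 2, column 'temp_plus_5': 148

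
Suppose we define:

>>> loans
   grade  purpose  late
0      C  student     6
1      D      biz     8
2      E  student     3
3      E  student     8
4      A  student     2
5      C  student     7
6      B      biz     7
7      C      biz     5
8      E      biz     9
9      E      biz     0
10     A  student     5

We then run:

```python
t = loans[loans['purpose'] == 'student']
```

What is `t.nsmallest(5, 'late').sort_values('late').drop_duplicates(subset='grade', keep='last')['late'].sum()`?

15

filter rows where purpose == 'student':
   grade  purpose  late
0      C  student     6
2      E  student     3
3      E  student     8
4      A  student     2
5      C  student     7
10     A  student     5
take 5 rows with smallest late:
   grade  purpose  late
4      A  student     2
2      E  student     3
10     A  student     5
0      C  student     6
5      C  student     7
sort by late:
   grade  purpose  late
4      A  student     2
2      E  student     3
10     A  student     5
0      C  student     6
5      C  student     7
drop duplicate grade (keep=last):
   grade  purpose  late
2      E  student     3
10     A  student     5
5      C  student     7
Reading off the sum of column 'late', we get 15.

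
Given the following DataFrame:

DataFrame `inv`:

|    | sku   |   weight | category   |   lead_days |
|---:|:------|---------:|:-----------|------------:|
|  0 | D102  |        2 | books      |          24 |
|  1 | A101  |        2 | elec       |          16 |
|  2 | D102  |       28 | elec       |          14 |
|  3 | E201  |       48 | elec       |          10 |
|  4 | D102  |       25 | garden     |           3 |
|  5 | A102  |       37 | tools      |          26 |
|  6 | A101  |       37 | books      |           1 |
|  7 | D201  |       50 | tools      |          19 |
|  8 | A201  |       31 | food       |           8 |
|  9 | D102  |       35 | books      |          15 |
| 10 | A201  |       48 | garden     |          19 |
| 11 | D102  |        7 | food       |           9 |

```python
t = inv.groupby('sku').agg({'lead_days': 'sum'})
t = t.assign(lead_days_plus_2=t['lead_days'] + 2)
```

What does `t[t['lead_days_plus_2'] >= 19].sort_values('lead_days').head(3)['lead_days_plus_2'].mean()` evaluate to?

22.6666666667

group by sku, sum of lead_days:
      lead_days
sku            
A101         17
A102         26
A201         27
D102         65
D201         19
E201         10
add column lead_days_plus_2 = t['lead_days'] + 2:
      lead_days  lead_days_plus_2
sku                              
A101         17                19
A102         26                28
A201         27                29
D102         65                67
D201         19                21
E201         10                12
filter rows where lead_days_plus_2 >= 19:
      lead_days  lead_days_plus_2
sku                              
A101         17                19
A102         26                28
A201         27                29
D102         65                67
D201         19                21
sort by lead_days:
      lead_days  lead_days_plus_2
sku                              
A101         17                19
D201         19                21
A102         26                28
A201         27                29
D102         65                67
take first 3 rows:
      lead_days  lead_days_plus_2
sku                              
A101         17                19
D201         19                21
A102         26                28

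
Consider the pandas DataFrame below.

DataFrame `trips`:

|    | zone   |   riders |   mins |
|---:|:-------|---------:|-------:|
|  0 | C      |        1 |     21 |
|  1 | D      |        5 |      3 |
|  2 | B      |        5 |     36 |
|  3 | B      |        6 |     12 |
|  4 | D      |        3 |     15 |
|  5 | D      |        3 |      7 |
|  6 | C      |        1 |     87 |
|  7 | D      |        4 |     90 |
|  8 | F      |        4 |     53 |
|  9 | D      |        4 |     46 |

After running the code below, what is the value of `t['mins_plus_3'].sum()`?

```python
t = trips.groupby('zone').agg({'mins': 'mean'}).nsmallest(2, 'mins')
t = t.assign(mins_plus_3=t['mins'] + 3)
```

group by zone, mean of mins:
      mins
zone      
B     24.0
C     54.0
D     32.2
F     53.0
take 2 rows with smallest mins:
      mins
zone      
B     24.0
D     32.2
add column mins_plus_3 = t['mins'] + 3:
      mins  mins_plus_3
zone                   
B     24.0         27.0
D     32.2         35.2

62.2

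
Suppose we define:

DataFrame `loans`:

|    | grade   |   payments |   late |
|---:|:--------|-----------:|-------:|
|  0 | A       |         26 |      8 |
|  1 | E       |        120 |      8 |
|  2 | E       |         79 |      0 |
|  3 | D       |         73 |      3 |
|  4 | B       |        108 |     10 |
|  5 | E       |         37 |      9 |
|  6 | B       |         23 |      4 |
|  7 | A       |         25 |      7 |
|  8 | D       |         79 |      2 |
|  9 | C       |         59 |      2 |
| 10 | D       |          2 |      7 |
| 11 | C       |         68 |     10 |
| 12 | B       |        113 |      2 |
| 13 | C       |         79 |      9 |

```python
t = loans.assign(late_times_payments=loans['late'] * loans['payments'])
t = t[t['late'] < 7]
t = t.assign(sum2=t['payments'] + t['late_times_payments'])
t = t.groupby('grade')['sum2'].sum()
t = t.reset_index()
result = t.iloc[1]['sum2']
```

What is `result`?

177

add column late_times_payments = loans['late'] * loans['payments']:
   grade  payments  late  late_times_payments
0      A        26     8                  208
1      E       120     8                  960
2      E        79     0                    0
3      D        73     3                  219
4      B       108    10                 1080
5      E        37     9                  333
6      B        23     4                   92
7      A        25     7                  175
8      D        79     2                  158
9      C        59     2                  118
10     D         2     7                   14
11     C        68    10                  680
12     B       113     2                  226
13     C        79     9                  711
filter rows where late < 7:
   grade  payments  late  late_times_payments
2      E        79     0                    0
3      D        73     3                  219
6      B        23     4                   92
8      D        79     2                  158
9      C        59     2                  118
12     B       113     2                  226
add column sum2 = t['payments'] + t['late_times_payments']:
   grade  payments  late  late_times_payments  sum2
2      E        79     0                    0    79
3      D        73     3                  219   292
6      B        23     4                   92   115
8      D        79     2                  158   237
9      C        59     2                  118   177
12     B       113     2                  226   339
group by grade, sum of sum2:
grade
B    454
C    177
D    529
E     79
Name: sum2, dtype: int64
reset_index():
  grade  sum2
0     B   454
1     C   177
2     D   529
3     E    79
Reading off the value at position 1, column 'sum2', we get 177.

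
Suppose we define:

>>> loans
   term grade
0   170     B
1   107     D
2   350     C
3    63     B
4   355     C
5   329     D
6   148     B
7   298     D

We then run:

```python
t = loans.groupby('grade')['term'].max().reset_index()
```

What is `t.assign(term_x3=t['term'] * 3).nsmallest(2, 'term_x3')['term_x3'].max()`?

group by grade, max of term:
grade
B    170
C    355
D    329
Name: term, dtype: int64
reset_index():
  grade  term
0     B   170
1     C   355
2     D   329
add column term_x3 = t['term'] * 3:
  grade  term  term_x3
0     B   170      510
1     C   355     1065
2     D   329      987
take 2 rows with smallest term_x3:
  grade  term  term_x3
0     B   170      510
2     D   329      987
Finally, max of column 'term_x3' = 987.

987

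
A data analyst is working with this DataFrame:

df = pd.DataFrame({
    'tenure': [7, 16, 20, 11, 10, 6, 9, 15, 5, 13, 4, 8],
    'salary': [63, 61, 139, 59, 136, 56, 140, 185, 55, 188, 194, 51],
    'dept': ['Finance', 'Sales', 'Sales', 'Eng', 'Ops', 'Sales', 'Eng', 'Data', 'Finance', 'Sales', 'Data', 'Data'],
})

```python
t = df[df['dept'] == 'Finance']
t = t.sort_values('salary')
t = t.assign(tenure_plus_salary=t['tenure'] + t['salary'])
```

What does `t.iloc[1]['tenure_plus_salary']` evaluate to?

filter rows where dept == 'Finance':
   tenure  salary     dept
0       7      63  Finance
8       5      55  Finance
sort by salary:
   tenure  salary     dept
8       5      55  Finance
0       7      63  Finance
add column tenure_plus_salary = t['tenure'] + t['salary']:
   tenure  salary     dept  tenure_plus_salary
8       5      55  Finance                  60
0       7      63  Finance                  70
The value at position 1, column 'tenure_plus_salary' is 70.

70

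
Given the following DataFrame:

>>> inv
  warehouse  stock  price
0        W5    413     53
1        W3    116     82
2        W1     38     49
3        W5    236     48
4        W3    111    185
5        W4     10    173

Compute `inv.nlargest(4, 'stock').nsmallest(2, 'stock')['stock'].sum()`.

take 4 rows with largest stock:
  warehouse  stock  price
0        W5    413     53
3        W5    236     48
1        W3    116     82
4        W3    111    185
take 2 rows with smallest stock:
  warehouse  stock  price
4        W3    111    185
1        W3    116     82

227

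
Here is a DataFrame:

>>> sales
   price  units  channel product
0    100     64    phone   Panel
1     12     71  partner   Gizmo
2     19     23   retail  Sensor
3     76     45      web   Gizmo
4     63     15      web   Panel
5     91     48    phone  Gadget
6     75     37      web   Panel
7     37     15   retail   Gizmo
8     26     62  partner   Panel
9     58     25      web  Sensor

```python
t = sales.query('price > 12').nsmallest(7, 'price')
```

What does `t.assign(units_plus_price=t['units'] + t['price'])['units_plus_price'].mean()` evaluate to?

82.2857142857

filter rows where price > 12:
   price  units  channel product
0    100     64    phone   Panel
2     19     23   retail  Sensor
3     76     45      web   Gizmo
4     63     15      web   Panel
5     91     48    phone  Gadget
6     75     37      web   Panel
7     37     15   retail   Gizmo
8     26     62  partner   Panel
9     58     25      web  Sensor
take 7 rows with smallest price:
   price  units  channel product
2     19     23   retail  Sensor
8     26     62  partner   Panel
7     37     15   retail   Gizmo
9     58     25      web  Sensor
4     63     15      web   Panel
6     75     37      web   Panel
3     76     45      web   Gizmo
add column units_plus_price = t['units'] + t['price']:
   price  units  channel product  units_plus_price
2     19     23   retail  Sensor                42
8     26     62  partner   Panel                88
7     37     15   retail   Gizmo                52
9     58     25      web  Sensor                83
4     63     15      web   Panel                78
6     75     37      web   Panel               112
3     76     45      web   Gizmo               121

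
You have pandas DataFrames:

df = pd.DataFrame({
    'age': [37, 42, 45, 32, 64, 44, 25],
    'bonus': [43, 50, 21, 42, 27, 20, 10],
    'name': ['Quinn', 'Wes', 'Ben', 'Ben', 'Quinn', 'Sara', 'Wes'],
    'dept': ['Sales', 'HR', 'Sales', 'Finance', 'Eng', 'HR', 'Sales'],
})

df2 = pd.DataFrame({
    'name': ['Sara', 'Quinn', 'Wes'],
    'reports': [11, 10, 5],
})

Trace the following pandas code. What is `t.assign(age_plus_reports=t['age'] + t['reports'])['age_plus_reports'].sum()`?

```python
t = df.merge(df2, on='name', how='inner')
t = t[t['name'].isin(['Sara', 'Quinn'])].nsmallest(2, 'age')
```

102

merge on 'name' (how='inner') → 5 rows:
   age  bonus   name   dept  reports
0   37     43  Quinn  Sales       10
1   42     50    Wes     HR        5
2   64     27  Quinn    Eng       10
3   44     20   Sara     HR       11
4   25     10    Wes  Sales        5
filter rows where name in ['Sara', 'Quinn']:
   age  bonus   name   dept  reports
0   37     43  Quinn  Sales       10
2   64     27  Quinn    Eng       10
3   44     20   Sara     HR       11
take 2 rows with smallest age:
   age  bonus   name   dept  reports
0   37     43  Quinn  Sales       10
3   44     20   Sara     HR       11
add column age_plus_reports = t['age'] + t['reports']:
   age  bonus   name   dept  reports  age_plus_reports
0   37     43  Quinn  Sales       10                47
3   44     20   Sara     HR       11                55
The sum of column 'age_plus_reports' is 102.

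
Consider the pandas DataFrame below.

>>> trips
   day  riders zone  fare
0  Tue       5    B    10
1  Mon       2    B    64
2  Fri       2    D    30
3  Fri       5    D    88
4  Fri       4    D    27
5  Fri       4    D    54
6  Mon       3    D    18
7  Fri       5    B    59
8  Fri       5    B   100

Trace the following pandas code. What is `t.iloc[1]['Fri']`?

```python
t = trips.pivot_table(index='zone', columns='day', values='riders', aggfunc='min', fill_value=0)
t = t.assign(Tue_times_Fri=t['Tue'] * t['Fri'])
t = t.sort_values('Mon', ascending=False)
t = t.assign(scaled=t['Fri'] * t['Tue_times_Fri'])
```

pivot: rows=zone, cols=day, min(riders):
day   Fri  Mon  Tue
zone               
B       5    2    5
D       2    3    0
add column Tue_times_Fri = t['Tue'] * t['Fri']:
day   Fri  Mon  Tue  Tue_times_Fri
zone                              
B       5    2    5             25
D       2    3    0              0
sort by Mon descending:
day   Fri  Mon  Tue  Tue_times_Fri
zone                              
D       2    3    0              0
B       5    2    5             25
add column scaled = t['Fri'] * t['Tue_times_Fri']:
day   Fri  Mon  Tue  Tue_times_Fri  scaled
zone                                      
D       2    3    0              0       0
B       5    2    5             25     125
Reading off the value at position 1, column 'Fri', we get 5.

5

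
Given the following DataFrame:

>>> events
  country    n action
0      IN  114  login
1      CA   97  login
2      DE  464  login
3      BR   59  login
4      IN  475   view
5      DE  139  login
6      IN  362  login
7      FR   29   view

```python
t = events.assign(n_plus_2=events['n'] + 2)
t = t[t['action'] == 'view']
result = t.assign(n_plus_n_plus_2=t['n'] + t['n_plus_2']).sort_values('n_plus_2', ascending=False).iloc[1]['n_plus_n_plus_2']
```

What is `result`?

60

add column n_plus_2 = events['n'] + 2:
  country    n action  n_plus_2
0      IN  114  login       116
1      CA   97  login        99
2      DE  464  login       466
3      BR   59  login        61
4      IN  475   view       477
5      DE  139  login       141
6      IN  362  login       364
7      FR   29   view        31
filter rows where action == 'view':
  country    n action  n_plus_2
4      IN  475   view       477
7      FR   29   view        31
add column n_plus_n_plus_2 = t['n'] + t['n_plus_2']:
  country    n action  n_plus_2  n_plus_n_plus_2
4      IN  475   view       477              952
7      FR   29   view        31               60
sort by n_plus_2 descending:
  country    n action  n_plus_2  n_plus_n_plus_2
4      IN  475   view       477              952
7      FR   29   view        31               60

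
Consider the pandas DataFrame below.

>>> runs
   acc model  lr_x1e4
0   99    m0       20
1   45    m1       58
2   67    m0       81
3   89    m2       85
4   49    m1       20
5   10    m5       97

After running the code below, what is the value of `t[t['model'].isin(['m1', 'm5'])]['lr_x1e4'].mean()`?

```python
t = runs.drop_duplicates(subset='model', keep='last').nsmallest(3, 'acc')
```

drop duplicate model (keep=last):
   acc model  lr_x1e4
2   67    m0       81
3   89    m2       85
4   49    m1       20
5   10    m5       97
take 3 rows with smallest acc:
   acc model  lr_x1e4
5   10    m5       97
4   49    m1       20
2   67    m0       81
filter rows where model in ['m1', 'm5']:
   acc model  lr_x1e4
5   10    m5       97
4   49    m1       20

58.5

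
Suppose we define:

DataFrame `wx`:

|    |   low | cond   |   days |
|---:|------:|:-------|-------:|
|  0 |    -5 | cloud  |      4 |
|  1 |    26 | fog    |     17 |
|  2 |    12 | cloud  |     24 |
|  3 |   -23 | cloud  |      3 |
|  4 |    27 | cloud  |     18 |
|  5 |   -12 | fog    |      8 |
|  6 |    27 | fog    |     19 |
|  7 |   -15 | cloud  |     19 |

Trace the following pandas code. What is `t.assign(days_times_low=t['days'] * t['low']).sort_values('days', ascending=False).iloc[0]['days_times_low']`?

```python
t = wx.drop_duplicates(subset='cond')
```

442

drop duplicate cond (keep=first):
   low   cond  days
0   -5  cloud     4
1   26    fog    17
add column days_times_low = t['days'] * t['low']:
   low   cond  days  days_times_low
0   -5  cloud     4             -20
1   26    fog    17             442
sort by days descending:
   low   cond  days  days_times_low
1   26    fog    17             442
0   -5  cloud     4             -20
The value at position 0, column 'days_times_low' is 442.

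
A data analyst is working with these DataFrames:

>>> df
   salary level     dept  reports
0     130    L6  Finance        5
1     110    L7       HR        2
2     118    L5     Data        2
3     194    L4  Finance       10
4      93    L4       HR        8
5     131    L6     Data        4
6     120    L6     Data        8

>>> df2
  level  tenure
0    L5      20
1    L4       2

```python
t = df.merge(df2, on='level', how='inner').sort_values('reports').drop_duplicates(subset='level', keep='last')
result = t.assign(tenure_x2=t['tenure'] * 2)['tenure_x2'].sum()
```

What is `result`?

44

merge on 'level' (how='inner') → 3 rows:
   salary level     dept  reports  tenure
0     118    L5     Data        2      20
1     194    L4  Finance       10       2
2      93    L4       HR        8       2
sort by reports:
   salary level     dept  reports  tenure
0     118    L5     Data        2      20
2      93    L4       HR        8       2
1     194    L4  Finance       10       2
drop duplicate level (keep=last):
   salary level     dept  reports  tenure
0     118    L5     Data        2      20
1     194    L4  Finance       10       2
add column tenure_x2 = t['tenure'] * 2:
   salary level     dept  reports  tenure  tenure_x2
0     118    L5     Data        2      20         40
1     194    L4  Finance       10       2          4
sum of column 'tenure_x2' → 44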